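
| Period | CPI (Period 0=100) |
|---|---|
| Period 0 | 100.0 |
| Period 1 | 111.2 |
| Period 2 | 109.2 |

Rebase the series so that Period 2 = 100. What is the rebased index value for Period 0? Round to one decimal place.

91.6

Rebased(Period 0) = 100.0 / 109.2 × 100 = 91.5751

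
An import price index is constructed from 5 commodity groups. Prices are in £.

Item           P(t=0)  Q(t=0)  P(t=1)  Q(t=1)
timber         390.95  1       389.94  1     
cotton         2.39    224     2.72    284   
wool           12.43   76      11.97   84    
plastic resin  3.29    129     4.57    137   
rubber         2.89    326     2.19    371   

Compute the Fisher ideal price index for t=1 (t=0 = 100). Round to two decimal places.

Laspeyres component (base-period weights):
ΣP(t=1)Q(t=0) = 389.94×1 + 2.72×224 + 11.97×76 + 4.57×129 + 2.19×326 = 389.94 + 609.28 + 909.72 + 589.53 + 713.94 = 3212.41
ΣP(t=0)Q(t=0) = 390.95×1 + 2.39×224 + 12.43×76 + 3.29×129 + 2.89×326 = 390.95 + 535.36 + 944.68 + 424.41 + 942.14 = 3237.54
L = 3212.41 / 3237.54 × 100 = 99.2238
Paasche component (current-period weights):
ΣP(t=1)Q(t=1) = 389.94×1 + 2.72×284 + 11.97×84 + 4.57×137 + 2.19×371 = 389.94 + 772.48 + 1005.48 + 626.09 + 812.49 = 3606.48
ΣP(t=0)Q(t=1) = 390.95×1 + 2.39×284 + 12.43×84 + 3.29×137 + 2.89×371 = 390.95 + 678.76 + 1044.12 + 450.73 + 1072.19 = 3636.75
P = 3606.48 / 3636.75 × 100 = 99.1677
Fisher = √(L × P) = √(99.2238 × 99.1677) = 99.1957

99.20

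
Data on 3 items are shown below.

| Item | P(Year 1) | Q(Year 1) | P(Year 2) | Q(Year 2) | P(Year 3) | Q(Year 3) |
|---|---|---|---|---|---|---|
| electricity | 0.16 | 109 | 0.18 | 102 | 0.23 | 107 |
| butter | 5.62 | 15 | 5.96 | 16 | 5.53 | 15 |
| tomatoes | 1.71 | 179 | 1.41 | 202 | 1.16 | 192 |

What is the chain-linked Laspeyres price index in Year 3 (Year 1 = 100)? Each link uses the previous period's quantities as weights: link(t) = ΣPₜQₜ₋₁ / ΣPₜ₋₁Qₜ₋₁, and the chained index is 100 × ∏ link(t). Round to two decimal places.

76.99

Link Year 1→Year 2:
ΣP(Year 2)Q(Year 1) = 0.18×109 + 5.96×15 + 1.41×179 = 19.62 + 89.4 + 252.39 = 361.41
ΣP(Year 1)Q(Year 1) = 0.16×109 + 5.62×15 + 1.71×179 = 17.44 + 84.3 + 306.09 = 407.83
link = 361.41/407.83 = 0.886178
Link Year 2→Year 3:
ΣP(Year 3)Q(Year 2) = 0.23×102 + 5.53×16 + 1.16×202 = 23.46 + 88.48 + 234.32 = 346.26
ΣP(Year 2)Q(Year 2) = 0.18×102 + 5.96×16 + 1.41×202 = 18.36 + 95.36 + 284.82 = 398.54
link = 346.26/398.54 = 0.868821
Chained index = 100 × 0.886178 × 0.868821 = 76.9930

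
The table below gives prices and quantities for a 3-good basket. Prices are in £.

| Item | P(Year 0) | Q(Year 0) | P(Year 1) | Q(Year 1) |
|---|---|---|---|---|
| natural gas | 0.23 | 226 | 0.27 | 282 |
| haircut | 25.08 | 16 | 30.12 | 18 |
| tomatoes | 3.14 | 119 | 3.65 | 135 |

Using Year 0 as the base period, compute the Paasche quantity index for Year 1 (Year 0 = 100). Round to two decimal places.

Paasche quantity index uses current-period prices as weights.
ΣP(Year 1)·Q(Year 1) = 0.27×282 + 30.12×18 + 3.65×135 = 76.14 + 542.16 + 492.75 = 1111.05
ΣP(Year 1)·Q(Year 0) = 0.27×226 + 30.12×16 + 3.65×119 = 61.02 + 481.92 + 434.35 = 977.29
Index = 1111.05 / 977.29 × 100 = 113.6868

113.69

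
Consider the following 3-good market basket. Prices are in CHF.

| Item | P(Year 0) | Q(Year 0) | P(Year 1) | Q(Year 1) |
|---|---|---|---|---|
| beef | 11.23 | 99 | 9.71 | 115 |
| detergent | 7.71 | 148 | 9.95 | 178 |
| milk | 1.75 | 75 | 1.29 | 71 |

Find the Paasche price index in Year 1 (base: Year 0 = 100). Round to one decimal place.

Paasche price index uses current-period quantities as weights.
ΣP(Year 1)·Q(Year 1) = 9.71×115 + 9.95×178 + 1.29×71 = 1116.65 + 1771.1 + 91.59 = 2979.34
ΣP(Year 0)·Q(Year 1) = 11.23×115 + 7.71×178 + 1.75×71 = 1291.45 + 1372.38 + 124.25 = 2788.08
Index = 2979.34 / 2788.08 × 100 = 106.8599

106.9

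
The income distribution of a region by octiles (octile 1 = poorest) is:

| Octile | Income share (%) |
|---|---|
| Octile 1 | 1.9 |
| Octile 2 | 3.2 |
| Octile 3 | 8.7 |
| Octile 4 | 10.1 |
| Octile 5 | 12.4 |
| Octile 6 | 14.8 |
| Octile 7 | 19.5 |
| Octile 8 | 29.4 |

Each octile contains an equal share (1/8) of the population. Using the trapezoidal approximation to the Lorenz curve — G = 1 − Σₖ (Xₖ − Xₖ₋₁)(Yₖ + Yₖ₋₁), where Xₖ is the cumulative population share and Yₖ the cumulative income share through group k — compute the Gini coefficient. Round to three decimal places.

0.368

Cumulative income shares Yₖ: 0.0190, 0.0510, 0.1380, 0.2390, 0.3630, 0.5110, 0.7060, 1.0000
Σ (Xₖ−Xₖ₋₁)(Yₖ+Yₖ₋₁) = (1/8)(0.0190+0.0000) + (1/8)(0.0510+0.0190) + (1/8)(0.1380+0.0510) + (1/8)(0.2390+0.1380) + (1/8)(0.3630+0.2390) + (1/8)(0.5110+0.3630) + (1/8)(0.7060+0.5110) + (1/8)(1.0000+0.7060)
  = 0.0024 + 0.0088 + 0.0236 + 0.0471 + 0.0752 + 0.1092 + 0.1521 + 0.2132 = 0.6318
G = 1 − 0.6318 = 0.3682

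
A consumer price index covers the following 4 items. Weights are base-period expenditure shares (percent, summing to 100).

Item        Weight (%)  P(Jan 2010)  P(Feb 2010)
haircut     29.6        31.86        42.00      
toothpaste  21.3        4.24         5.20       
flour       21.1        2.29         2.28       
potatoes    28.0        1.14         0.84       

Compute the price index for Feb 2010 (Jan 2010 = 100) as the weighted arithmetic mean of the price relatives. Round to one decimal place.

haircut: 29.6 × (42.00/31.86) = 29.6 × 1.318267 = 39.0207
toothpaste: 21.3 × (5.20/4.24) = 21.3 × 1.226415 = 26.1226
flour: 21.1 × (2.28/2.29) = 21.1 × 0.995633 = 21.0079
potatoes: 28.0 × (0.84/1.14) = 28.0 × 0.736842 = 20.6316
Index = Σ wᵢ·(p₁ᵢ/p₀ᵢ) = 39.0207 + 26.1226 + 21.0079 + 20.6316 = 106.7828

106.8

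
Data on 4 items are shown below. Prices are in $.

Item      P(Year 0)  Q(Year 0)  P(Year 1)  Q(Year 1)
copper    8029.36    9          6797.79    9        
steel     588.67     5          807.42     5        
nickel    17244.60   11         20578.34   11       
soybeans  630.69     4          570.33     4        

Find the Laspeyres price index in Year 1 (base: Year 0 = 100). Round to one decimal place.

109.9

Laspeyres price index uses base-period quantities as weights.
ΣP(Year 1)·Q(Year 0) = 6797.79×9 + 807.42×5 + 20578.34×11 + 570.33×4 = 61180.11 + 4037.1 + 226361.74 + 2281.32 = 293860.27
ΣP(Year 0)·Q(Year 0) = 8029.36×9 + 588.67×5 + 17244.60×11 + 630.69×4 = 72264.24 + 2943.35 + 189690.6 + 2522.76 = 267420.95
Index = 293860.27 / 267420.95 × 100 = 109.8868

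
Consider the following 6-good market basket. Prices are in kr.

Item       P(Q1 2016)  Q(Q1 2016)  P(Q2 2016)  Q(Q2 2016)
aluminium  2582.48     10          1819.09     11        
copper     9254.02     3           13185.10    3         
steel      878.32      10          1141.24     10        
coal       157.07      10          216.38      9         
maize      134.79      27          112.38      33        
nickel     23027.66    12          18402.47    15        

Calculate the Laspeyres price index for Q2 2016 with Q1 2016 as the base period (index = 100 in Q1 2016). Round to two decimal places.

85.83

Laspeyres price index uses base-period quantities as weights.
ΣP(Q2 2016)·Q(Q1 2016) = 1819.09×10 + 13185.10×3 + 1141.24×10 + 216.38×10 + 112.38×27 + 18402.47×12 = 18190.9 + 39555.3 + 11412.4 + 2163.8 + 3034.26 + 220829.64 = 295186.3
ΣP(Q1 2016)·Q(Q1 2016) = 2582.48×10 + 9254.02×3 + 878.32×10 + 157.07×10 + 134.79×27 + 23027.66×12 = 25824.8 + 27762.06 + 8783.2 + 1570.7 + 3639.33 + 276331.92 = 343912.01
Index = 295186.3 / 343912.01 × 100 = 85.8319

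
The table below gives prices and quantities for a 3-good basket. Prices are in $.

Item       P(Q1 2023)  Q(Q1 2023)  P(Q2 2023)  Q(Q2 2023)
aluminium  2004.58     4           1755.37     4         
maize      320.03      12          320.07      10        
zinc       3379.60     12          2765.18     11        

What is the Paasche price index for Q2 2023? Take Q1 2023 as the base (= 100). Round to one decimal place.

84.0

Paasche price index uses current-period quantities as weights.
ΣP(Q2 2023)·Q(Q2 2023) = 1755.37×4 + 320.07×10 + 2765.18×11 = 7021.48 + 3200.7 + 30416.98 = 40639.16
ΣP(Q1 2023)·Q(Q2 2023) = 2004.58×4 + 320.03×10 + 3379.60×11 = 8018.32 + 3200.3 + 37175.6 = 48394.22
Index = 40639.16 / 48394.22 × 100 = 83.9752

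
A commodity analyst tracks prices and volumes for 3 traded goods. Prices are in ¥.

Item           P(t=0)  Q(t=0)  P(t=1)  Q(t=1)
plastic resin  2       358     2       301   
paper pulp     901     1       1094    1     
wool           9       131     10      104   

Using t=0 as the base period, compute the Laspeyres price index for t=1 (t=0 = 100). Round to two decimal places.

111.59

Laspeyres price index uses base-period quantities as weights.
ΣP(t=1)·Q(t=0) = 2×358 + 1094×1 + 10×131 = 716 + 1094 + 1310 = 3120
ΣP(t=0)·Q(t=0) = 2×358 + 901×1 + 9×131 = 716 + 901 + 1179 = 2796
Index = 3120 / 2796 × 100 = 111.5880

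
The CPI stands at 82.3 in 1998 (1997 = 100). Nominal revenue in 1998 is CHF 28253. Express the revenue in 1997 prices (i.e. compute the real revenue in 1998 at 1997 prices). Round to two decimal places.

Real = Nominal ÷ (Index/100) = 28253 ÷ (82.3/100)
     = 28253 ÷ 0.823 = 34329.2831

34329.28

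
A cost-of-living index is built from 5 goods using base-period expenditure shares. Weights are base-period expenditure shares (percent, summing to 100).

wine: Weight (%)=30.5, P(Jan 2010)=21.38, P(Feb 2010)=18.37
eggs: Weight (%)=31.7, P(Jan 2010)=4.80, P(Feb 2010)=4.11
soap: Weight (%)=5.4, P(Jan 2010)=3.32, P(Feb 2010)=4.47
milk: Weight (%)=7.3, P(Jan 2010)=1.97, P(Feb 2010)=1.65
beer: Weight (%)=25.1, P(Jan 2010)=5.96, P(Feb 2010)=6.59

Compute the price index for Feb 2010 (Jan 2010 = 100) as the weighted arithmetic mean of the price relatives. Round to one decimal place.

94.5

wine: 30.5 × (18.37/21.38) = 30.5 × 0.859214 = 26.2060
eggs: 31.7 × (4.11/4.80) = 31.7 × 0.856250 = 27.1431
soap: 5.4 × (4.47/3.32) = 5.4 × 1.346386 = 7.2705
milk: 7.3 × (1.65/1.97) = 7.3 × 0.837563 = 6.1142
beer: 25.1 × (6.59/5.96) = 25.1 × 1.105705 = 27.7532
Index = Σ wᵢ·(p₁ᵢ/p₀ᵢ) = 26.2060 + 27.1431 + 7.2705 + 6.1142 + 27.7532 = 94.4870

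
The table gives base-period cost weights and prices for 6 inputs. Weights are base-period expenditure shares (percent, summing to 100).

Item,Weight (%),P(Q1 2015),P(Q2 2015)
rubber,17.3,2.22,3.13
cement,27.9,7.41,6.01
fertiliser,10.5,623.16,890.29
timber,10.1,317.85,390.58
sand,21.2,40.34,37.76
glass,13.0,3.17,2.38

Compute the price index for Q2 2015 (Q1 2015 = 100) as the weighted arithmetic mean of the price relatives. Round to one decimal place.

rubber: 17.3 × (3.13/2.22) = 17.3 × 1.409910 = 24.3914
cement: 27.9 × (6.01/7.41) = 27.9 × 0.811066 = 22.6287
fertiliser: 10.5 × (890.29/623.16) = 10.5 × 1.428670 = 15.0010
timber: 10.1 × (390.58/317.85) = 10.1 × 1.228819 = 12.4111
sand: 21.2 × (37.76/40.34) = 21.2 × 0.936044 = 19.8441
glass: 13.0 × (2.38/3.17) = 13.0 × 0.750789 = 9.7603
Index = Σ wᵢ·(p₁ᵢ/p₀ᵢ) = 24.3914 + 22.6287 + 15.0010 + 12.4111 + 19.8441 + 9.7603 = 104.0367

104.0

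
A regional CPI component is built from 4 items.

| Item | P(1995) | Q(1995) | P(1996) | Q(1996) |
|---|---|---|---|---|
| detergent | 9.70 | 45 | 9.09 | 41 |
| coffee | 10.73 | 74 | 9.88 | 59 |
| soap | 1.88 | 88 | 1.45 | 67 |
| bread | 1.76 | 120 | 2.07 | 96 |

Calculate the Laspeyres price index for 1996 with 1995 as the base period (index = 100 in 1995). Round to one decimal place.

Laspeyres price index uses base-period quantities as weights.
ΣP(1996)·Q(1995) = 9.09×45 + 9.88×74 + 1.45×88 + 2.07×120 = 409.05 + 731.12 + 127.6 + 248.4 = 1516.17
ΣP(1995)·Q(1995) = 9.70×45 + 10.73×74 + 1.88×88 + 1.76×120 = 436.5 + 794.02 + 165.44 + 211.2 = 1607.16
Index = 1516.17 / 1607.16 × 100 = 94.3385

94.3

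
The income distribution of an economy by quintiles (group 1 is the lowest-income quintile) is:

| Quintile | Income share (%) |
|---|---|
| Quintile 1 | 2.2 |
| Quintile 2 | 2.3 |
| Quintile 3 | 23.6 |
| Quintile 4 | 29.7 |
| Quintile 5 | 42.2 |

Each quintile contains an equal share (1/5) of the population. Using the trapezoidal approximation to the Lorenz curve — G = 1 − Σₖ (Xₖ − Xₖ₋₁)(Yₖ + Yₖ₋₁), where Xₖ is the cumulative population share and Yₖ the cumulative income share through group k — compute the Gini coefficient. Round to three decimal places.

0.430

Cumulative income shares Yₖ: 0.0220, 0.0450, 0.2810, 0.5780, 1.0000
Σ (Xₖ−Xₖ₋₁)(Yₖ+Yₖ₋₁) = (1/5)(0.0220+0.0000) + (1/5)(0.0450+0.0220) + (1/5)(0.2810+0.0450) + (1/5)(0.5780+0.2810) + (1/5)(1.0000+0.5780)
  = 0.0044 + 0.0134 + 0.0652 + 0.1718 + 0.3156 = 0.5704
G = 1 − 0.5704 = 0.4296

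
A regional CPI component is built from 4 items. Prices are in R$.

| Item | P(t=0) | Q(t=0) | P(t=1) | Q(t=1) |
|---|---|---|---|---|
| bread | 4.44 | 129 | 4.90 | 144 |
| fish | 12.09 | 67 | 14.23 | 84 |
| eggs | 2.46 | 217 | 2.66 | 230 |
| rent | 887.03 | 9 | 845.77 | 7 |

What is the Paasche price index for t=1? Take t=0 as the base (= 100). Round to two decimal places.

Paasche price index uses current-period quantities as weights.
ΣP(t=1)·Q(t=1) = 4.90×144 + 14.23×84 + 2.66×230 + 845.77×7 = 705.6 + 1195.32 + 611.8 + 5920.39 = 8433.11
ΣP(t=0)·Q(t=1) = 4.44×144 + 12.09×84 + 2.46×230 + 887.03×7 = 639.36 + 1015.56 + 565.8 + 6209.21 = 8429.93
Index = 8433.11 / 8429.93 × 100 = 100.0377

100.04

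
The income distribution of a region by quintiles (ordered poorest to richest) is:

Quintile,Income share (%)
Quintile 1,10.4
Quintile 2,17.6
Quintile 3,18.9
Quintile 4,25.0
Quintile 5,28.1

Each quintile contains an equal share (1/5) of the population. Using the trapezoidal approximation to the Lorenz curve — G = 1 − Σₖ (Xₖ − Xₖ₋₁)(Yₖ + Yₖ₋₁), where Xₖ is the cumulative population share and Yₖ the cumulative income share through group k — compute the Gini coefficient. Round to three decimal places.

Cumulative income shares Yₖ: 0.1040, 0.2800, 0.4690, 0.7190, 1.0000
Σ (Xₖ−Xₖ₋₁)(Yₖ+Yₖ₋₁) = (1/5)(0.1040+0.0000) + (1/5)(0.2800+0.1040) + (1/5)(0.4690+0.2800) + (1/5)(0.7190+0.4690) + (1/5)(1.0000+0.7190)
  = 0.0208 + 0.0768 + 0.1498 + 0.2376 + 0.3438 = 0.8288
G = 1 − 0.8288 = 0.1712

0.171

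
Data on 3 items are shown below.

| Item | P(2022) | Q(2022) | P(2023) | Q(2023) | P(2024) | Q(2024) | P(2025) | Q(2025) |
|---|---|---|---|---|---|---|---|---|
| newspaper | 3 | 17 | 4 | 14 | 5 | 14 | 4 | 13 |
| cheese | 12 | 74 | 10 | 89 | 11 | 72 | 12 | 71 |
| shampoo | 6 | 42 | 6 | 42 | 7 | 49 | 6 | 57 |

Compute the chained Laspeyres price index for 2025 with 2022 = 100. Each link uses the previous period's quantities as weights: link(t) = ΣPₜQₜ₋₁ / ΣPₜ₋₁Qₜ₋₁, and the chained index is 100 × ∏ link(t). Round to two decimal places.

Link 2022→2023:
ΣP(2023)Q(2022) = 4×17 + 10×74 + 6×42 = 68 + 740 + 252 = 1060
ΣP(2022)Q(2022) = 3×17 + 12×74 + 6×42 = 51 + 888 + 252 = 1191
link = 1060/1191 = 0.890008
Link 2023→2024:
ΣP(2024)Q(2023) = 5×14 + 11×89 + 7×42 = 70 + 979 + 294 = 1343
ΣP(2023)Q(2023) = 4×14 + 10×89 + 6×42 = 56 + 890 + 252 = 1198
link = 1343/1198 = 1.121035
Link 2024→2025:
ΣP(2025)Q(2024) = 4×14 + 12×72 + 6×49 = 56 + 864 + 294 = 1214
ΣP(2024)Q(2024) = 5×14 + 11×72 + 7×49 = 70 + 792 + 343 = 1205
link = 1214/1205 = 1.007469
Chained index = 100 × 0.890008 × 1.121035 × 1.007469 = 100.5183

100.52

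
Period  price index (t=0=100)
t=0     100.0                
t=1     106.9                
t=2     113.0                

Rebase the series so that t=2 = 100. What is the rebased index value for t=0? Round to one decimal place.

Rebased(t=0) = 100.0 / 113.0 × 100 = 88.4956

88.5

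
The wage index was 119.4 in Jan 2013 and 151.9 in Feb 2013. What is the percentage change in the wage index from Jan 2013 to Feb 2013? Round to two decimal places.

Change = (151.9 − 119.4) / 119.4 × 100
       = 32.5 / 119.4 × 100 = 27.2194%

27.22%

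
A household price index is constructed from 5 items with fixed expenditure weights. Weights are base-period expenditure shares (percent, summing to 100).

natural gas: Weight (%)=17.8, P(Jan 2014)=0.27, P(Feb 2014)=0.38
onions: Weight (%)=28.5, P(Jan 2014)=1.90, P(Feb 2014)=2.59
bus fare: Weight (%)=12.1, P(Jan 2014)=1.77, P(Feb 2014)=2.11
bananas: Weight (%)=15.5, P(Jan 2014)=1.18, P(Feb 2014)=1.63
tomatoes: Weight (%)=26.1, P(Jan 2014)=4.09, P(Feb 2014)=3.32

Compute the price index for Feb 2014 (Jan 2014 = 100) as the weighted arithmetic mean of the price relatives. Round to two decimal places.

natural gas: 17.8 × (0.38/0.27) = 17.8 × 1.407407 = 25.0519
onions: 28.5 × (2.59/1.90) = 28.5 × 1.363158 = 38.8500
bus fare: 12.1 × (2.11/1.77) = 12.1 × 1.192090 = 14.4243
bananas: 15.5 × (1.63/1.18) = 15.5 × 1.381356 = 21.4110
tomatoes: 26.1 × (3.32/4.09) = 26.1 × 0.811736 = 21.1863
Index = Σ wᵢ·(p₁ᵢ/p₀ᵢ) = 25.0519 + 38.8500 + 14.4243 + 21.4110 + 21.1863 = 120.9235

120.92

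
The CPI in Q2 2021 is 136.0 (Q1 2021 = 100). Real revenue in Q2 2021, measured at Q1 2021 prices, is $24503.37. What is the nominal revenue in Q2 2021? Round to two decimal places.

Nominal = Real × (Index/100) = 24503.37 × (136.0/100)
        = 24503.37 × 1.360 = 33324.5832

33324.58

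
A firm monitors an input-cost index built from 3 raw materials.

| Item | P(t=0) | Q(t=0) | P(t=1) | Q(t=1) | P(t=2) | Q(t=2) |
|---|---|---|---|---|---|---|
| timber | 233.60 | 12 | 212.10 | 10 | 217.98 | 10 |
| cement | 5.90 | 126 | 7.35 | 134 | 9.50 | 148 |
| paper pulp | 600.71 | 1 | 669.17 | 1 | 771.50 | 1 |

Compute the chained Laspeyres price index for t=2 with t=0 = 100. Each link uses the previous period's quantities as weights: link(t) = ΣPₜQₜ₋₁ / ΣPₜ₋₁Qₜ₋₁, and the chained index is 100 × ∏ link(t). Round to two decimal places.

111.72

Link t=0→t=1:
ΣP(t=1)Q(t=0) = 212.10×12 + 7.35×126 + 669.17×1 = 2545.2 + 926.1 + 669.17 = 4140.47
ΣP(t=0)Q(t=0) = 233.60×12 + 5.90×126 + 600.71×1 = 2803.2 + 743.4 + 600.71 = 4147.31
link = 4140.47/4147.31 = 0.998351
Link t=1→t=2:
ΣP(t=2)Q(t=1) = 217.98×10 + 9.50×134 + 771.50×1 = 2179.8 + 1273 + 771.5 = 4224.3
ΣP(t=1)Q(t=1) = 212.10×10 + 7.35×134 + 669.17×1 = 2121 + 984.9 + 669.17 = 3775.07
link = 4224.3/3775.07 = 1.118999
Chained index = 100 × 0.998351 × 1.118999 = 111.7154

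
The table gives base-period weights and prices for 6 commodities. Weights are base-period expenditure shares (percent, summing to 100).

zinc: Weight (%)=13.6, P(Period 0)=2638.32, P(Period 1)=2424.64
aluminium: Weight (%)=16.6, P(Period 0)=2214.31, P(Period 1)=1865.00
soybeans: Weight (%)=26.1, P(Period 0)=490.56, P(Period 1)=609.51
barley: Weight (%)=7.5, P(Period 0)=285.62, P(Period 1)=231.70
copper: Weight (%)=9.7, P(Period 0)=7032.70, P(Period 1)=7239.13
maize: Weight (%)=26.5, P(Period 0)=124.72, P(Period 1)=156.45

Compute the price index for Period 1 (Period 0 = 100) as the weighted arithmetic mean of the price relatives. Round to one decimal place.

zinc: 13.6 × (2424.64/2638.32) = 13.6 × 0.919009 = 12.4985
aluminium: 16.6 × (1865.00/2214.31) = 16.6 × 0.842249 = 13.9813
soybeans: 26.1 × (609.51/490.56) = 26.1 × 1.242478 = 32.4287
barley: 7.5 × (231.70/285.62) = 7.5 × 0.811218 = 6.0841
copper: 9.7 × (7239.13/7032.70) = 9.7 × 1.029353 = 9.9847
maize: 26.5 × (156.45/124.72) = 26.5 × 1.254410 = 33.2419
Index = Σ wᵢ·(p₁ᵢ/p₀ᵢ) = 12.4985 + 13.9813 + 32.4287 + 6.0841 + 9.9847 + 33.2419 = 108.2192

108.2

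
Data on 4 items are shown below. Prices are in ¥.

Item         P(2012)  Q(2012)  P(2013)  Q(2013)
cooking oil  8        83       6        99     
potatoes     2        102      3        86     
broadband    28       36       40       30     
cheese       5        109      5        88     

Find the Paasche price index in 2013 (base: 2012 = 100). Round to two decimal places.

Paasche price index uses current-period quantities as weights.
ΣP(2013)·Q(2013) = 6×99 + 3×86 + 40×30 + 5×88 = 594 + 258 + 1200 + 440 = 2492
ΣP(2012)·Q(2013) = 8×99 + 2×86 + 28×30 + 5×88 = 792 + 172 + 840 + 440 = 2244
Index = 2492 / 2244 × 100 = 111.0517

111.05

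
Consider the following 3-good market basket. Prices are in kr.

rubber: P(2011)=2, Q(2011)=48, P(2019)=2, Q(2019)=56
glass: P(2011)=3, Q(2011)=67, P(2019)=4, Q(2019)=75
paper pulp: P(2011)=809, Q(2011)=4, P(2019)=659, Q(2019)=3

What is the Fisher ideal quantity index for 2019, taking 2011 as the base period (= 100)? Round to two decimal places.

Laspeyres component (base-period weights):
ΣP(2011)Q(2019) = 2×56 + 3×75 + 809×3 = 112 + 225 + 2427 = 2764
ΣP(2011)Q(2011) = 2×48 + 3×67 + 809×4 = 96 + 201 + 3236 = 3533
L = 2764 / 3533 × 100 = 78.2338
Paasche component (current-period weights):
ΣP(2019)Q(2019) = 2×56 + 4×75 + 659×3 = 112 + 300 + 1977 = 2389
ΣP(2019)Q(2011) = 2×48 + 4×67 + 659×4 = 96 + 268 + 2636 = 3000
P = 2389 / 3000 × 100 = 79.6333
Fisher = √(L × P) = √(78.2338 × 79.6333) = 78.9305

78.93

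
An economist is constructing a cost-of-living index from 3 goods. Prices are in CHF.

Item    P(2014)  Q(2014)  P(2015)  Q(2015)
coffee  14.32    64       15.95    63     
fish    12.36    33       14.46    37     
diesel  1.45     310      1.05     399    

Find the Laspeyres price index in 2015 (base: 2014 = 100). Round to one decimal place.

102.8

Laspeyres price index uses base-period quantities as weights.
ΣP(2015)·Q(2014) = 15.95×64 + 14.46×33 + 1.05×310 = 1020.8 + 477.18 + 325.5 = 1823.48
ΣP(2014)·Q(2014) = 14.32×64 + 12.36×33 + 1.45×310 = 916.48 + 407.88 + 449.5 = 1773.86
Index = 1823.48 / 1773.86 × 100 = 102.7973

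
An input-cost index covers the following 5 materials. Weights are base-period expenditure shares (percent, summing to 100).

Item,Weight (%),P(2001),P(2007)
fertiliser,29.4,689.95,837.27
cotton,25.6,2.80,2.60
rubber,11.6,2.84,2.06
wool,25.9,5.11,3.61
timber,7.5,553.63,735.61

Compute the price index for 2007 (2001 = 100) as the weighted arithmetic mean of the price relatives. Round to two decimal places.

fertiliser: 29.4 × (837.27/689.95) = 29.4 × 1.213523 = 35.6776
cotton: 25.6 × (2.60/2.80) = 25.6 × 0.928571 = 23.7714
rubber: 11.6 × (2.06/2.84) = 11.6 × 0.725352 = 8.4141
wool: 25.9 × (3.61/5.11) = 25.9 × 0.706458 = 18.2973
timber: 7.5 × (735.61/553.63) = 7.5 × 1.328703 = 9.9653
Index = Σ wᵢ·(p₁ᵢ/p₀ᵢ) = 35.6776 + 23.7714 + 8.4141 + 18.2973 + 9.9653 = 96.1256

96.13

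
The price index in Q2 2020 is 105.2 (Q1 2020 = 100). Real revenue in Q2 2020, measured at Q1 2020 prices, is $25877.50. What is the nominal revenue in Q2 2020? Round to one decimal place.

27223.1

Nominal = Real × (Index/100) = 25877.50 × (105.2/100)
        = 25877.50 × 1.052 = 27223.1300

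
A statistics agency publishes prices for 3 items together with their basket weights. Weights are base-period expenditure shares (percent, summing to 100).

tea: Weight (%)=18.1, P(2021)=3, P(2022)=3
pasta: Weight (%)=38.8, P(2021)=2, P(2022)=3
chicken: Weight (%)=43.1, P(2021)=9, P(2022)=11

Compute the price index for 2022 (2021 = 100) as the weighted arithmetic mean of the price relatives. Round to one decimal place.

tea: 18.1 × (3/3) = 18.1 × 1.000000 = 18.1000
pasta: 38.8 × (3/2) = 38.8 × 1.500000 = 58.2000
chicken: 43.1 × (11/9) = 43.1 × 1.222222 = 52.6778
Index = Σ wᵢ·(p₁ᵢ/p₀ᵢ) = 18.1000 + 58.2000 + 52.6778 = 128.9778

129.0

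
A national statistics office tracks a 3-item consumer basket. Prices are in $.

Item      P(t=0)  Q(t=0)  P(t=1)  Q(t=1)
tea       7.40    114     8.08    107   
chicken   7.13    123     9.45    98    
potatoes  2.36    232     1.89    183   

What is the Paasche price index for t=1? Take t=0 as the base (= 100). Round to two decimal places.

Paasche price index uses current-period quantities as weights.
ΣP(t=1)·Q(t=1) = 8.08×107 + 9.45×98 + 1.89×183 = 864.56 + 926.1 + 345.87 = 2136.53
ΣP(t=0)·Q(t=1) = 7.40×107 + 7.13×98 + 2.36×183 = 791.8 + 698.74 + 431.88 = 1922.42
Index = 2136.53 / 1922.42 × 100 = 111.1375

111.14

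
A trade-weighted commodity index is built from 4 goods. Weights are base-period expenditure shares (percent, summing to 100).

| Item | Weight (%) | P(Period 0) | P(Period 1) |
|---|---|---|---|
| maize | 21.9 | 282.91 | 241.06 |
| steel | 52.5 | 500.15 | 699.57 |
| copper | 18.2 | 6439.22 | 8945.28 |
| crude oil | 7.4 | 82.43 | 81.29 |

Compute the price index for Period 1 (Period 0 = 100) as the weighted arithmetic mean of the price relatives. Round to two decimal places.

maize: 21.9 × (241.06/282.91) = 21.9 × 0.852073 = 18.6604
steel: 52.5 × (699.57/500.15) = 52.5 × 1.398720 = 73.4328
copper: 18.2 × (8945.28/6439.22) = 18.2 × 1.389187 = 25.2832
crude oil: 7.4 × (81.29/82.43) = 7.4 × 0.986170 = 7.2977
Index = Σ wᵢ·(p₁ᵢ/p₀ᵢ) = 18.6604 + 73.4328 + 25.2832 + 7.2977 = 124.6741

124.67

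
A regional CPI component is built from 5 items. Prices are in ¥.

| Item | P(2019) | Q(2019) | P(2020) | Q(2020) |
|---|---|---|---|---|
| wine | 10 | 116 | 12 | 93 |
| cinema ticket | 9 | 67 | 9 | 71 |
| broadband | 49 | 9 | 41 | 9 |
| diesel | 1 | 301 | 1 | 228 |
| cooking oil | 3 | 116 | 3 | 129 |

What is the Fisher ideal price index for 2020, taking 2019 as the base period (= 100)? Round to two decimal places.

Laspeyres component (base-period weights):
ΣP(2020)Q(2019) = 12×116 + 9×67 + 41×9 + 1×301 + 3×116 = 1392 + 603 + 369 + 301 + 348 = 3013
ΣP(2019)Q(2019) = 10×116 + 9×67 + 49×9 + 1×301 + 3×116 = 1160 + 603 + 441 + 301 + 348 = 2853
L = 3013 / 2853 × 100 = 105.6081
Paasche component (current-period weights):
ΣP(2020)Q(2020) = 12×93 + 9×71 + 41×9 + 1×228 + 3×129 = 1116 + 639 + 369 + 228 + 387 = 2739
ΣP(2019)Q(2020) = 10×93 + 9×71 + 49×9 + 1×228 + 3×129 = 930 + 639 + 441 + 228 + 387 = 2625
P = 2739 / 2625 × 100 = 104.3429
Fisher = √(L × P) = √(105.6081 × 104.3429) = 104.9736

104.97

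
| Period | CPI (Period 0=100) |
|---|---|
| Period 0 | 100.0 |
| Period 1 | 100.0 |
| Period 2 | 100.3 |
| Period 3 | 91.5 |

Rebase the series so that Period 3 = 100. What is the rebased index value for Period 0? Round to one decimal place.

109.3

Rebased(Period 0) = 100.0 / 91.5 × 100 = 109.2896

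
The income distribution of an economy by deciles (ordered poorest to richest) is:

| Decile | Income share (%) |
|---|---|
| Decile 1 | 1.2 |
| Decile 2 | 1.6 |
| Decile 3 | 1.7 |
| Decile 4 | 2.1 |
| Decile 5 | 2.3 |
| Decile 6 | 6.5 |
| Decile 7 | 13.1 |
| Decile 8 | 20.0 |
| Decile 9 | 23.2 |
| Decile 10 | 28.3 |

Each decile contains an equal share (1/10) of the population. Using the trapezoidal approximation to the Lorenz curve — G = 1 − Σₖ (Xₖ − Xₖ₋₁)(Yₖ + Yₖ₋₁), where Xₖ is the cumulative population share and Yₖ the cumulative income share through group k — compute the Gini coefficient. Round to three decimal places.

0.524

Cumulative income shares Yₖ: 0.0120, 0.0280, 0.0450, 0.0660, 0.0890, 0.1540, 0.2850, 0.4850, 0.7170, 1.0000
Σ (Xₖ−Xₖ₋₁)(Yₖ+Yₖ₋₁) = (1/10)(0.0120+0.0000) + (1/10)(0.0280+0.0120) + (1/10)(0.0450+0.0280) + (1/10)(0.0660+0.0450) + (1/10)(0.0890+0.0660) + (1/10)(0.1540+0.0890) + (1/10)(0.2850+0.1540) + (1/10)(0.4850+0.2850) + (1/10)(0.7170+0.4850) + (1/10)(1.0000+0.7170)
  = 0.0012 + 0.0040 + 0.0073 + 0.0111 + 0.0155 + 0.0243 + 0.0439 + 0.0770 + 0.1202 + 0.1717 = 0.4762
G = 1 − 0.4762 = 0.5238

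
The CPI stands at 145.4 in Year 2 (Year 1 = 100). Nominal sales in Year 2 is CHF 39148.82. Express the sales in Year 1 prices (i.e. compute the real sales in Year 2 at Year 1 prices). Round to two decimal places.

Real = Nominal ÷ (Index/100) = 39148.82 ÷ (145.4/100)
     = 39148.82 ÷ 1.454 = 26924.9106

26924.91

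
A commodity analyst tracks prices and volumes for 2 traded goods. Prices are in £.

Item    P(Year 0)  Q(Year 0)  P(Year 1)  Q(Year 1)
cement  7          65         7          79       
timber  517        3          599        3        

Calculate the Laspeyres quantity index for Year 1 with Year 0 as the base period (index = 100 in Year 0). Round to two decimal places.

Laspeyres quantity index uses base-period prices as weights.
ΣP(Year 0)·Q(Year 1) = 7×79 + 517×3 = 553 + 1551 = 2104
ΣP(Year 0)·Q(Year 0) = 7×65 + 517×3 = 455 + 1551 = 2006
Index = 2104 / 2006 × 100 = 104.8853

104.89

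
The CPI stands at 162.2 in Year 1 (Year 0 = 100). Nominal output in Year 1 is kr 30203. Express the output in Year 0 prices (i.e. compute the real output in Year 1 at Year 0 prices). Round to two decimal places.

Real = Nominal ÷ (Index/100) = 30203 ÷ (162.2/100)
     = 30203 ÷ 1.622 = 18620.8385

18620.84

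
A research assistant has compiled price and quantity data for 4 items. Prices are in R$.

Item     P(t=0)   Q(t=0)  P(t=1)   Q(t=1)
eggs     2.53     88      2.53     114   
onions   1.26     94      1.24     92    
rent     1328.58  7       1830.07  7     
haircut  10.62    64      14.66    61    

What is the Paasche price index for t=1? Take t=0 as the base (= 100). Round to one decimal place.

136.3

Paasche price index uses current-period quantities as weights.
ΣP(t=1)·Q(t=1) = 2.53×114 + 1.24×92 + 1830.07×7 + 14.66×61 = 288.42 + 114.08 + 12810.49 + 894.26 = 14107.25
ΣP(t=0)·Q(t=1) = 2.53×114 + 1.26×92 + 1328.58×7 + 10.62×61 = 288.42 + 115.92 + 9300.06 + 647.82 = 10352.22
Index = 14107.25 / 10352.22 × 100 = 136.2727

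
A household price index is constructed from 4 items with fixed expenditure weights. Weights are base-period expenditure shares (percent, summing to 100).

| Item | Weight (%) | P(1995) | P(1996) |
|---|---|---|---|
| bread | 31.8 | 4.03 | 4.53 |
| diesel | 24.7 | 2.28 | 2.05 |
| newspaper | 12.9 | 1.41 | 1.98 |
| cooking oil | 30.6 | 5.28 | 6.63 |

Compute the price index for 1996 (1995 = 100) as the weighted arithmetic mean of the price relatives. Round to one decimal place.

114.5

bread: 31.8 × (4.53/4.03) = 31.8 × 1.124069 = 35.7454
diesel: 24.7 × (2.05/2.28) = 24.7 × 0.899123 = 22.2083
newspaper: 12.9 × (1.98/1.41) = 12.9 × 1.404255 = 18.1149
cooking oil: 30.6 × (6.63/5.28) = 30.6 × 1.255682 = 38.4239
Index = Σ wᵢ·(p₁ᵢ/p₀ᵢ) = 35.7454 + 22.2083 + 18.1149 + 38.4239 = 114.4925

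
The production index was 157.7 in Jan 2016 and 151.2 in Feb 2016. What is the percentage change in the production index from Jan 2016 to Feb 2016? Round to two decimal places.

Change = (151.2 − 157.7) / 157.7 × 100
       = -6.5 / 157.7 × 100 = -4.1218%

-4.12%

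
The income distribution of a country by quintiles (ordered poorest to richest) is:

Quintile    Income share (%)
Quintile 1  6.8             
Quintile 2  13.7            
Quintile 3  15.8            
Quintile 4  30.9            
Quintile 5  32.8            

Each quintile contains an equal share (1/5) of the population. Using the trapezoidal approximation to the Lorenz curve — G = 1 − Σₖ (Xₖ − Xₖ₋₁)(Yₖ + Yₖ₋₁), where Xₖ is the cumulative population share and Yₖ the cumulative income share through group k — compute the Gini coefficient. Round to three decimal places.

0.277

Cumulative income shares Yₖ: 0.0680, 0.2050, 0.3630, 0.6720, 1.0000
Σ (Xₖ−Xₖ₋₁)(Yₖ+Yₖ₋₁) = (1/5)(0.0680+0.0000) + (1/5)(0.2050+0.0680) + (1/5)(0.3630+0.2050) + (1/5)(0.6720+0.3630) + (1/5)(1.0000+0.6720)
  = 0.0136 + 0.0546 + 0.1136 + 0.2070 + 0.3344 = 0.7232
G = 1 − 0.7232 = 0.2768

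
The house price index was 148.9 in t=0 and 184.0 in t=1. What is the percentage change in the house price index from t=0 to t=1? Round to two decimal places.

Change = (184.0 − 148.9) / 148.9 × 100
       = 35.1 / 148.9 × 100 = 23.5729%

23.57%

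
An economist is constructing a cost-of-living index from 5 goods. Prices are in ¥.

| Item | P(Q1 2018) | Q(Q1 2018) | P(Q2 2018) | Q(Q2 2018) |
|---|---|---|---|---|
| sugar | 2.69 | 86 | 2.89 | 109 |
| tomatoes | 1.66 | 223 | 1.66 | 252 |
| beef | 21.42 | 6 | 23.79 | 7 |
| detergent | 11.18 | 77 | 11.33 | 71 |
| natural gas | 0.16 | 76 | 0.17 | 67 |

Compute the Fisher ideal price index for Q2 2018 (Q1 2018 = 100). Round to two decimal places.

Laspeyres component (base-period weights):
ΣP(Q2 2018)Q(Q1 2018) = 2.89×86 + 1.66×223 + 23.79×6 + 11.33×77 + 0.17×76 = 248.54 + 370.18 + 142.74 + 872.41 + 12.92 = 1646.79
ΣP(Q1 2018)Q(Q1 2018) = 2.69×86 + 1.66×223 + 21.42×6 + 11.18×77 + 0.16×76 = 231.34 + 370.18 + 128.52 + 860.86 + 12.16 = 1603.06
L = 1646.79 / 1603.06 × 100 = 102.7279
Paasche component (current-period weights):
ΣP(Q2 2018)Q(Q2 2018) = 2.89×109 + 1.66×252 + 23.79×7 + 11.33×71 + 0.17×67 = 315.01 + 418.32 + 166.53 + 804.43 + 11.39 = 1715.68
ΣP(Q1 2018)Q(Q2 2018) = 2.69×109 + 1.66×252 + 21.42×7 + 11.18×71 + 0.16×67 = 293.21 + 418.32 + 149.94 + 793.78 + 10.72 = 1665.97
P = 1715.68 / 1665.97 × 100 = 102.9838
Fisher = √(L × P) = √(102.7279 × 102.9838) = 102.8558

102.86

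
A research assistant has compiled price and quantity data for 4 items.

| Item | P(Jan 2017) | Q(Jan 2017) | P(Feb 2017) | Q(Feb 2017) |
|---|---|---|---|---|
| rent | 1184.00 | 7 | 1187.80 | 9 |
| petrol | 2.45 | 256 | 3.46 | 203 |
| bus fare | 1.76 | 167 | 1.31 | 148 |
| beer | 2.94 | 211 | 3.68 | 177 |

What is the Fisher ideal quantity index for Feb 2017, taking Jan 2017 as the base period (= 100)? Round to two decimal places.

Laspeyres component (base-period weights):
ΣP(Jan 2017)Q(Feb 2017) = 1184.00×9 + 2.45×203 + 1.76×148 + 2.94×177 = 10656 + 497.35 + 260.48 + 520.38 = 11934.21
ΣP(Jan 2017)Q(Jan 2017) = 1184.00×7 + 2.45×256 + 1.76×167 + 2.94×211 = 8288 + 627.2 + 293.92 + 620.34 = 9829.46
L = 11934.21 / 9829.46 × 100 = 121.4127
Paasche component (current-period weights):
ΣP(Feb 2017)Q(Feb 2017) = 1187.80×9 + 3.46×203 + 1.31×148 + 3.68×177 = 10690.2 + 702.38 + 193.88 + 651.36 = 12237.82
ΣP(Feb 2017)Q(Jan 2017) = 1187.80×7 + 3.46×256 + 1.31×167 + 3.68×211 = 8314.6 + 885.76 + 218.77 + 776.48 = 10195.61
P = 12237.82 / 10195.61 × 100 = 120.0303
Fisher = √(L × P) = √(121.4127 × 120.0303) = 120.7195

120.72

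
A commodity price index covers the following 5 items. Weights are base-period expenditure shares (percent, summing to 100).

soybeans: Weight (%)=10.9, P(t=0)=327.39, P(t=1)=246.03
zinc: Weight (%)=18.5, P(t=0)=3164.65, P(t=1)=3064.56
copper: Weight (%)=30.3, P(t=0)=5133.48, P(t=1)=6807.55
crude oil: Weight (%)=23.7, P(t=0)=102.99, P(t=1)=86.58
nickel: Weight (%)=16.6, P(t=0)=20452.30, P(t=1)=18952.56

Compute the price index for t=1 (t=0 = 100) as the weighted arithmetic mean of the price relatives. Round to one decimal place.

soybeans: 10.9 × (246.03/327.39) = 10.9 × 0.751489 = 8.1912
zinc: 18.5 × (3064.56/3164.65) = 18.5 × 0.968372 = 17.9149
copper: 30.3 × (6807.55/5133.48) = 30.3 × 1.326108 = 40.1811
crude oil: 23.7 × (86.58/102.99) = 23.7 × 0.840664 = 19.9237
nickel: 16.6 × (18952.56/20452.30) = 16.6 × 0.926671 = 15.3827
Index = Σ wᵢ·(p₁ᵢ/p₀ᵢ) = 8.1912 + 17.9149 + 40.1811 + 19.9237 + 15.3827 = 101.5937

101.6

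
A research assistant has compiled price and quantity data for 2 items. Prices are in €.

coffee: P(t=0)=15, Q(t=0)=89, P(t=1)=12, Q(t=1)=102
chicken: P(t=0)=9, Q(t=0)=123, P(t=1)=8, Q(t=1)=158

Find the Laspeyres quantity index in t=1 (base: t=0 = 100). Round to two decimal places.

Laspeyres quantity index uses base-period prices as weights.
ΣP(t=0)·Q(t=1) = 15×102 + 9×158 = 1530 + 1422 = 2952
ΣP(t=0)·Q(t=0) = 15×89 + 9×123 = 1335 + 1107 = 2442
Index = 2952 / 2442 × 100 = 120.8845

120.88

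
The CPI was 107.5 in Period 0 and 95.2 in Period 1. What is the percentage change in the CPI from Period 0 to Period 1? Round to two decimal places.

-11.44%

Change = (95.2 − 107.5) / 107.5 × 100
       = -12.3 / 107.5 × 100 = -11.4419%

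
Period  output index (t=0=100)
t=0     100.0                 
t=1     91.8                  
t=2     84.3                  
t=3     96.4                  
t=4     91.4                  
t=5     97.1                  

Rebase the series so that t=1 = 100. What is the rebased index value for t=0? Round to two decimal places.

108.93

Rebased(t=0) = 100.0 / 91.8 × 100 = 108.9325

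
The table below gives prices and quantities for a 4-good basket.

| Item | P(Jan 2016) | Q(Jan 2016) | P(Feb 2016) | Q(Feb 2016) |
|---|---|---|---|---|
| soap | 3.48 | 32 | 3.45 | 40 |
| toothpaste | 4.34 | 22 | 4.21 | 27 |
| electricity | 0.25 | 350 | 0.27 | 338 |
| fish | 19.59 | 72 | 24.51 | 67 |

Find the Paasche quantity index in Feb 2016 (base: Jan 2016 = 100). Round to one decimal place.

96.3

Paasche quantity index uses current-period prices as weights.
ΣP(Feb 2016)·Q(Feb 2016) = 3.45×40 + 4.21×27 + 0.27×338 + 24.51×67 = 138 + 113.67 + 91.26 + 1642.17 = 1985.1
ΣP(Feb 2016)·Q(Jan 2016) = 3.45×32 + 4.21×22 + 0.27×350 + 24.51×72 = 110.4 + 92.62 + 94.5 + 1764.72 = 2062.24
Index = 1985.1 / 2062.24 × 100 = 96.2594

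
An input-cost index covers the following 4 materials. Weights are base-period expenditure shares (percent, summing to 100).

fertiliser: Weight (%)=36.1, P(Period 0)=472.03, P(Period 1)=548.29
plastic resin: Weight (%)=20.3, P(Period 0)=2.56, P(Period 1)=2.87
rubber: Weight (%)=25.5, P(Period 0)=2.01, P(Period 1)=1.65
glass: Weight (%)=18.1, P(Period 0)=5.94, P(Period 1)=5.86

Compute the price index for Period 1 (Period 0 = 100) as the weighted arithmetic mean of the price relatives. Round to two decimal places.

103.48

fertiliser: 36.1 × (548.29/472.03) = 36.1 × 1.161558 = 41.9322
plastic resin: 20.3 × (2.87/2.56) = 20.3 × 1.121094 = 22.7582
rubber: 25.5 × (1.65/2.01) = 25.5 × 0.820896 = 20.9328
glass: 18.1 × (5.86/5.94) = 18.1 × 0.986532 = 17.8562
Index = Σ wᵢ·(p₁ᵢ/p₀ᵢ) = 41.9322 + 22.7582 + 20.9328 + 17.8562 = 103.4795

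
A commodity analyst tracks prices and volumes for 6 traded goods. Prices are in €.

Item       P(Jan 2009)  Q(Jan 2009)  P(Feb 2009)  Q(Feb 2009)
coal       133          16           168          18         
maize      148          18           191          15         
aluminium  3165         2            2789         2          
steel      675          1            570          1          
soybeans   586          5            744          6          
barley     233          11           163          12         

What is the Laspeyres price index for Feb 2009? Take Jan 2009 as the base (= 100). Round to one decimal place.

Laspeyres price index uses base-period quantities as weights.
ΣP(Feb 2009)·Q(Jan 2009) = 168×16 + 191×18 + 2789×2 + 570×1 + 744×5 + 163×11 = 2688 + 3438 + 5578 + 570 + 3720 + 1793 = 17787
ΣP(Jan 2009)·Q(Jan 2009) = 133×16 + 148×18 + 3165×2 + 675×1 + 586×5 + 233×11 = 2128 + 2664 + 6330 + 675 + 2930 + 2563 = 17290
Index = 17787 / 17290 × 100 = 102.8745

102.9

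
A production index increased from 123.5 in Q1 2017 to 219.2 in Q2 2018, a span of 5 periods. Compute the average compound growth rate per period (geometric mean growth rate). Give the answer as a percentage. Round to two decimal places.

12.16%

Growth factor = (219.2/123.5)^(1/5) = (1.774899)^(1/5) = 1.121592
Growth rate = 1.121592 − 1 = 0.121592 = 12.1592%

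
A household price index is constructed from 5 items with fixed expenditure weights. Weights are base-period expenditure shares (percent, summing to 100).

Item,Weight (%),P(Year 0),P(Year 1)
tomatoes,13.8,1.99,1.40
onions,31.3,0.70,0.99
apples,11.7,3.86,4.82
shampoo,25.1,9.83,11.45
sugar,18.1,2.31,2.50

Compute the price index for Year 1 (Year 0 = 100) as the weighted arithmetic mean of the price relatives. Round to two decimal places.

tomatoes: 13.8 × (1.40/1.99) = 13.8 × 0.703518 = 9.7085
onions: 31.3 × (0.99/0.70) = 31.3 × 1.414286 = 44.2671
apples: 11.7 × (4.82/3.86) = 11.7 × 1.248705 = 14.6098
shampoo: 25.1 × (11.45/9.83) = 25.1 × 1.164802 = 29.2365
sugar: 18.1 × (2.50/2.31) = 18.1 × 1.082251 = 19.5887
Index = Σ wᵢ·(p₁ᵢ/p₀ᵢ) = 9.7085 + 44.2671 + 14.6098 + 29.2365 + 19.5887 = 117.4108

117.41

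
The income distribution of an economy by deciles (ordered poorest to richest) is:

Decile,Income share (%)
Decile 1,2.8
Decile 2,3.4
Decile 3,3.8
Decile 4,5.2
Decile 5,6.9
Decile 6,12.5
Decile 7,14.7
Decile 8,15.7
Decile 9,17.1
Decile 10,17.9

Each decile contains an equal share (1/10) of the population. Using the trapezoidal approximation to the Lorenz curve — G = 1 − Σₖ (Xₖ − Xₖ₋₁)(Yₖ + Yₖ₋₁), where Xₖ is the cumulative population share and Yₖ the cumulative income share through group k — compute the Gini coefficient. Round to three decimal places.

0.325

Cumulative income shares Yₖ: 0.0280, 0.0620, 0.1000, 0.1520, 0.2210, 0.3460, 0.4930, 0.6500, 0.8210, 1.0000
Σ (Xₖ−Xₖ₋₁)(Yₖ+Yₖ₋₁) = (1/10)(0.0280+0.0000) + (1/10)(0.0620+0.0280) + (1/10)(0.1000+0.0620) + (1/10)(0.1520+0.1000) + (1/10)(0.2210+0.1520) + (1/10)(0.3460+0.2210) + (1/10)(0.4930+0.3460) + (1/10)(0.6500+0.4930) + (1/10)(0.8210+0.6500) + (1/10)(1.0000+0.8210)
  = 0.0028 + 0.0090 + 0.0162 + 0.0252 + 0.0373 + 0.0567 + 0.0839 + 0.1143 + 0.1471 + 0.1821 = 0.6746
G = 1 − 0.6746 = 0.3254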